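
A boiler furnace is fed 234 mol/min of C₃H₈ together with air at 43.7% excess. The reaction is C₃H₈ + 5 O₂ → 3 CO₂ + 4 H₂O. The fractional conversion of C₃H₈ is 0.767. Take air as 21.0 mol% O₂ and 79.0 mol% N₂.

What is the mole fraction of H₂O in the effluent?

Stoichiometric O₂ = 5 × 234 = 1170 mol/min; O₂ fed = 1170 × 1.437 = 1681 mol/min.
N₂ fed = 1681 × 79/21 = 6325 mol/min.
Fuel reacted = 0.767 × 234 → ξ = 179.5 mol/min.
Outlet (n = n₀ + ν ξ):
  C₃H₈: 234 − 1(179.5) = 54.52
  O₂: 1681 − 5(179.5) = 783.9
  N₂: 6325 (inert)
  CO₂: 0 + 3(179.5) = 538.4
  H₂O: 0 + 4(179.5) = 717.9
Total out = 8420 mol/min; y_H₂O = 717.9 / 8420 = 0.08527.

0.0853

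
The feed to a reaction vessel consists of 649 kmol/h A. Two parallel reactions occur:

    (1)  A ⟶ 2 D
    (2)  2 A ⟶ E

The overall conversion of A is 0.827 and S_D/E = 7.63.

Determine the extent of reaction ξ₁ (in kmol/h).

ξ₁ = 352 kmol/h

Conversion of A: A consumed = 0.827 × 649 = 536.7 kmol/h = 1ξ₁ + 2ξ₂.
Selectivity: 2ξ₁ / (1ξ₂) = 7.63 → ξ₁ = 3.815 ξ₂.
Substitute: (1·3.815 + 2) ξ₂ = 536.7 → ξ₂ = 92.3 kmol/h, ξ₁ = 352.1 kmol/h.
Outlet amounts (n = n₀ + Σ ν·ξ):
  A: 649 − 1(352.1) − 2(92.3) = 112.3
  D: 0 + 2(352.1) = 704.2
  E: 0 + 1(92.3) = 92.3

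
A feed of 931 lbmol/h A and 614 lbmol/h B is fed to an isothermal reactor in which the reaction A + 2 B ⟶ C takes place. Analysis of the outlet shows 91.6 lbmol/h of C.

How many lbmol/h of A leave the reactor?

839 lbmol/h

For C: n = n₀ + 1ξ → 91.6 = 0 + 1ξ, giving ξ = 91.6 lbmol/h.
Outlet amounts (n = n₀ + ν ξ):
  A: 931 − 1(91.6) = 839.4
  B: 614 − 2(91.6) = 430.8
  C: 0 + 1(91.6) = 91.6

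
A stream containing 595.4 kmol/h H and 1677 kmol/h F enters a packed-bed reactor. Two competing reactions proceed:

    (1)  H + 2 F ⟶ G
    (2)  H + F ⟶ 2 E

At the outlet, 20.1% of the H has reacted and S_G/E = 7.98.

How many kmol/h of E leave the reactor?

Conversion of H: H consumed = 0.201 × 595.4 = 119.7 kmol/h = 1ξ₁ + 1ξ₂.
Selectivity: 1ξ₁ / (2ξ₂) = 7.98 → ξ₁ = 15.96 ξ₂.
Substitute: (1·15.96 + 1) ξ₂ = 119.7 → ξ₂ = 7.056 kmol/h, ξ₁ = 112.6 kmol/h.
Outlet amounts (n = n₀ + Σ ν·ξ):
  H: 595.4 − 1(112.6) − 1(7.056) = 475.7
  F: 1677 − 2(112.6) − 1(7.056) = 1445
  G: 0 + 1(112.6) = 112.6
  E: 0 + 2(7.056) = 14.11

14.1 kmol/h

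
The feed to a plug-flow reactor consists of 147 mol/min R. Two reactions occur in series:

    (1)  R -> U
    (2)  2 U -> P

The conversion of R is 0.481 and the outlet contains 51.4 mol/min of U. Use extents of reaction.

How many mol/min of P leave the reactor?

9.65 mol/min

Conversion of R: R consumed = 1ξ₁ = 0.481 × 147 → ξ₁ = 70.71 mol/min.
U balance: n_U = 0 + 1ξ₁ − 2ξ₂ = 51.4 → ξ₂ = (1·70.71 − 51.4)/2 = 9.653 mol/min.
Outlet amounts (n = n₀ + Σ ν·ξ):
  R: 147 − 1(70.71) = 76.29
  U: 0 + 1(70.71) − 2(9.653) = 51.4
  P: 0 + 1(9.653) = 9.653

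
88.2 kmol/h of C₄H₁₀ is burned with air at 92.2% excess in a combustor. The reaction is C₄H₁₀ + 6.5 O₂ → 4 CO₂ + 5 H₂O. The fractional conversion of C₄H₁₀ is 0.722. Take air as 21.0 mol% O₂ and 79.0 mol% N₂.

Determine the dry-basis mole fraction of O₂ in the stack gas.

Stoichiometric O₂ = 6.5 × 88.2 = 573.3 kmol/h; O₂ fed = 573.3 × 1.922 = 1102 kmol/h.
N₂ fed = 1102 × 79/21 = 4145 kmol/h.
Fuel reacted = 0.722 × 88.2 → ξ = 63.68 kmol/h.
Outlet (n = n₀ + ν ξ):
  C₄H₁₀: 88.2 − 1(63.68) = 24.52
  O₂: 1102 − 6.5(63.68) = 688
  N₂: 4145 (inert)
  CO₂: 0 + 4(63.68) = 254.7
  H₂O: 0 + 5(63.68) = 318.4
Dry total = 5112 kmol/h; y_O₂ (dry) = 688 / 5112 = 0.1346.

0.135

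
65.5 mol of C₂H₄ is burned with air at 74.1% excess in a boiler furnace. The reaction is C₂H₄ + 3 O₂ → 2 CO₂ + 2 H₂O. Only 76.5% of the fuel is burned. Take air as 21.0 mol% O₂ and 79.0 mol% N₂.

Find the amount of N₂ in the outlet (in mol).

Stoichiometric O₂ = 3 × 65.5 = 196.5 mol; O₂ fed = 196.5 × 1.741 = 342.1 mol.
N₂ fed = 342.1 × 79/21 = 1287 mol.
Fuel reacted = 0.765 × 65.5 → ξ = 50.11 mol.
Outlet (n = n₀ + ν ξ):
  C₂H₄: 65.5 − 1(50.11) = 15.39
  O₂: 342.1 − 3(50.11) = 191.8
  N₂: 1287 (inert)
  CO₂: 0 + 2(50.11) = 100.2
  H₂O: 0 + 2(50.11) = 100.2

1290 mol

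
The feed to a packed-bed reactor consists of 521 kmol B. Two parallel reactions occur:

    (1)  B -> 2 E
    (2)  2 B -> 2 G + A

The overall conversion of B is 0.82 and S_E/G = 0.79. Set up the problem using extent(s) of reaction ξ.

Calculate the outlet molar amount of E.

Conversion of B: B consumed = 0.82 × 521 = 427.2 kmol = 1ξ₁ + 2ξ₂.
Selectivity: 2ξ₁ / (2ξ₂) = 0.79 → ξ₁ = 0.79 ξ₂.
Substitute: (1·0.79 + 2) ξ₂ = 427.2 → ξ₂ = 153.1 kmol, ξ₁ = 121 kmol.
Outlet amounts (n = n₀ + Σ ν·ξ):
  B: 521 − 1(121) − 2(153.1) = 93.78
  E: 0 + 2(121) = 241.9
  G: 0 + 2(153.1) = 306.3
  A: 0 + 1(153.1) = 153.1

242 kmol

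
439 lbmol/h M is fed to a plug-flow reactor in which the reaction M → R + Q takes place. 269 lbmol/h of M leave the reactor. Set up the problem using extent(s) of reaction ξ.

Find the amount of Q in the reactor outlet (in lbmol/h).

170 lbmol/h

For M: n = n₀ − 1ξ → 269 = 439 − 1ξ, giving ξ = 170 lbmol/h.
Outlet amounts (n = n₀ + ν ξ):
  M: 439 − 1(170) = 269
  R: 0 + 1(170) = 170
  Q: 0 + 1(170) = 170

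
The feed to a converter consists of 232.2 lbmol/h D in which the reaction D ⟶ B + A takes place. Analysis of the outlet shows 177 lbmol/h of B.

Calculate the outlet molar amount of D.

For B: n = n₀ + 1ξ → 177 = 0 + 1ξ, giving ξ = 177 lbmol/h.
Outlet amounts (n = n₀ + ν ξ):
  D: 232.2 − 1(177) = 55.2
  B: 0 + 1(177) = 177
  A: 0 + 1(177) = 177

55.2 lbmol/h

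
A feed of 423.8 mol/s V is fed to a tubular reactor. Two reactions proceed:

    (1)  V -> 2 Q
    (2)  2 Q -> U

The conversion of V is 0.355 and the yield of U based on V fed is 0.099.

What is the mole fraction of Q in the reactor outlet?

Conversion of V: V consumed = 1ξ₁ = 0.355 × 423.8 → ξ₁ = 150.4 mol/s.
Yield of U: 1ξ₂ / 423.8 = 0.099 → ξ₂ = 41.96 mol/s.
Outlet amounts (n = n₀ + Σ ν·ξ):
  V: 423.8 − 1(150.4) = 273.4
  Q: 0 + 2(150.4) − 2(41.96) = 217
  U: 0 + 1(41.96) = 41.96
Total out = 532.3 mol/s; y_Q = 217 / 532.3 = 0.4076.

0.408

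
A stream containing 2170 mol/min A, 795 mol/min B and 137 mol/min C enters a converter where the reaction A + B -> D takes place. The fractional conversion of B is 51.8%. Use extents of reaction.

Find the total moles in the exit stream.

B reacted = 0.518 × 795 = 411.8 mol/min; ν_B = −1, so ξ = 411.8/1 = 411.8 mol/min.
Outlet amounts (n = n₀ + ν ξ):
  A: 2170 − 1(411.8) = 1758
  B: 795 − 1(411.8) = 383.2
  D: 0 + 1(411.8) = 411.8
  C: 137 (inert)
Total out = 1758 + 383.2 + 411.8 + 137 = 2690 mol/min.

2690 mol/min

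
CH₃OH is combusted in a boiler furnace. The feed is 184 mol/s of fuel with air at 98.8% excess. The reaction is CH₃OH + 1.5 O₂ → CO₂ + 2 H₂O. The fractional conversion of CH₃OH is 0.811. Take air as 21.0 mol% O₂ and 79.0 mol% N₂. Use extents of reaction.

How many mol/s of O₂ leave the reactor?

Stoichiometric O₂ = 1.5 × 184 = 276 mol/s; O₂ fed = 276 × 1.988 = 548.7 mol/s.
N₂ fed = 548.7 × 79/21 = 2064 mol/s.
Fuel reacted = 0.811 × 184 → ξ = 149.2 mol/s.
Outlet (n = n₀ + ν ξ):
  CH₃OH: 184 − 1(149.2) = 34.78
  O₂: 548.7 − 1.5(149.2) = 324.9
  N₂: 2064 (inert)
  CO₂: 0 + 1(149.2) = 149.2
  H₂O: 0 + 2(149.2) = 298.4

325 mol/s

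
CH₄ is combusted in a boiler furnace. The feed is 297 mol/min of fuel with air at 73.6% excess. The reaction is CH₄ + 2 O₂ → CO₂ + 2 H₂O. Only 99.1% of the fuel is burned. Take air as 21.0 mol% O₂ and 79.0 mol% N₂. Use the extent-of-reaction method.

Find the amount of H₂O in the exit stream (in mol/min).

Stoichiometric O₂ = 2 × 297 = 594 mol/min; O₂ fed = 594 × 1.736 = 1031 mol/min.
N₂ fed = 1031 × 79/21 = 3879 mol/min.
Fuel reacted = 0.991 × 297 → ξ = 294.3 mol/min.
Outlet (n = n₀ + ν ξ):
  CH₄: 297 − 1(294.3) = 2.673
  O₂: 1031 − 2(294.3) = 442.5
  N₂: 3879 (inert)
  CO₂: 0 + 1(294.3) = 294.3
  H₂O: 0 + 2(294.3) = 588.7

589 mol/min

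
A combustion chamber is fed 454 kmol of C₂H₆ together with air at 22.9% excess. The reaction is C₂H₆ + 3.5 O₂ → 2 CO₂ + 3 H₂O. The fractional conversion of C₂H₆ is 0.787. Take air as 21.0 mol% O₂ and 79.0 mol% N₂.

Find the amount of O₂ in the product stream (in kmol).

Stoichiometric O₂ = 3.5 × 454 = 1589 kmol; O₂ fed = 1589 × 1.229 = 1953 kmol.
N₂ fed = 1953 × 79/21 = 7347 kmol.
Fuel reacted = 0.787 × 454 → ξ = 357.3 kmol.
Outlet (n = n₀ + ν ξ):
  C₂H₆: 454 − 1(357.3) = 96.7
  O₂: 1953 − 3.5(357.3) = 702.3
  N₂: 7347 (inert)
  CO₂: 0 + 2(357.3) = 714.6
  H₂O: 0 + 3(357.3) = 1072

702 kmol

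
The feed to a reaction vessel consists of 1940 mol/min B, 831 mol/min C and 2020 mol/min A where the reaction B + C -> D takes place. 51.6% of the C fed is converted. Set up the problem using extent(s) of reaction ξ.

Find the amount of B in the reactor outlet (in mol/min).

C reacted = 0.516 × 831 = 428.8 mol/min; ν_C = −1, so ξ = 428.8/1 = 428.8 mol/min.
Outlet amounts (n = n₀ + ν ξ):
  B: 1940 − 1(428.8) = 1511
  C: 831 − 1(428.8) = 402.2
  D: 0 + 1(428.8) = 428.8
  A: 2020 (inert)

1510 mol/min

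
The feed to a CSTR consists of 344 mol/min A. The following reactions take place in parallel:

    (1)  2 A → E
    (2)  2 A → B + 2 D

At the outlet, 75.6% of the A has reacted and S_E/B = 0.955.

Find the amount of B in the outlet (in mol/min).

66.5 mol/min

Conversion of A: A consumed = 0.756 × 344 = 260.1 mol/min = 2ξ₁ + 2ξ₂.
Selectivity: 1ξ₁ / (1ξ₂) = 0.955 → ξ₁ = 0.955 ξ₂.
Substitute: (2·0.955 + 2) ξ₂ = 260.1 → ξ₂ = 66.51 mol/min, ξ₁ = 63.52 mol/min.
Outlet amounts (n = n₀ + Σ ν·ξ):
  A: 344 − 2(63.52) − 2(66.51) = 83.94
  E: 0 + 1(63.52) = 63.52
  B: 0 + 1(66.51) = 66.51
  D: 0 + 2(66.51) = 133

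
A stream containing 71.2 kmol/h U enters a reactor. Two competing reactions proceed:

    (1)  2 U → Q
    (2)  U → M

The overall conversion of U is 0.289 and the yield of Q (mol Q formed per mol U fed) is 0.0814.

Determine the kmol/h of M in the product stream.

8.99 kmol/h

Yield of Q: 1ξ₁ / 71.2 = 0.0814 → ξ₁ = 5.796 kmol/h.
Conversion of U: 2ξ₁ + 1ξ₂ = 0.289 × 71.2 = 20.58 → ξ₂ = 8.985 kmol/h.
Outlet amounts (n = n₀ + Σ ν·ξ):
  U: 71.2 − 2(5.796) − 1(8.985) = 50.62
  Q: 0 + 1(5.796) = 5.796
  M: 0 + 1(8.985) = 8.985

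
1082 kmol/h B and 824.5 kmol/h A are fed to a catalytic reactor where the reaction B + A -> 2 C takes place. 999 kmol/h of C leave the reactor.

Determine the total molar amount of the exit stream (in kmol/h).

1910 kmol/h

For C: n = n₀ + 2ξ → 999 = 0 + 2ξ, giving ξ = 499.5 kmol/h.
Outlet amounts (n = n₀ + ν ξ):
  B: 1082 − 1(499.5) = 582.5
  A: 824.5 − 1(499.5) = 325
  C: 0 + 2(499.5) = 999
Total out = 582.5 + 325 + 999 = 1906 kmol/h.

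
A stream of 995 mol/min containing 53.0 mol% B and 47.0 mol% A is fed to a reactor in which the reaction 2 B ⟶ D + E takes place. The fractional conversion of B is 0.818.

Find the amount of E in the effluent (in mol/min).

B reacted = 0.818 × 527.4 = 431.4 mol/min; ν_B = −2, so ξ = 431.4/2 = 215.7 mol/min.
Outlet amounts (n = n₀ + ν ξ):
  B: 527.4 − 2(215.7) = 95.98
  D: 0 + 1(215.7) = 215.7
  E: 0 + 1(215.7) = 215.7
  A: 467.6 (inert)

216 mol/min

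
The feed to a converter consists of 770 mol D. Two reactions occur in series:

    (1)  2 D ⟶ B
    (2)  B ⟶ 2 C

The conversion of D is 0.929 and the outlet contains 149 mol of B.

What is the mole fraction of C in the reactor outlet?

Conversion of D: D consumed = 2ξ₁ = 0.929 × 770 → ξ₁ = 357.7 mol.
B balance: n_B = 0 + 1ξ₁ − 1ξ₂ = 149 → ξ₂ = (1·357.7 − 149)/1 = 208.7 mol.
Outlet amounts (n = n₀ + Σ ν·ξ):
  D: 770 − 2(357.7) = 54.67
  B: 0 + 1(357.7) − 1(208.7) = 149
  C: 0 + 2(208.7) = 417.3
Total out = 621 mol; y_C = 417.3 / 621 = 0.672.

0.672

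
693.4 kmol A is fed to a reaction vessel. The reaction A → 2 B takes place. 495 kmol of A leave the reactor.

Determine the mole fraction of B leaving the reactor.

For A: n = n₀ − 1ξ → 495 = 693.4 − 1ξ, giving ξ = 198.4 kmol.
Outlet amounts (n = n₀ + ν ξ):
  A: 693.4 − 1(198.4) = 495
  B: 0 + 2(198.4) = 396.8
Total out = 891.8 kmol; y_B = 396.8 / 891.8 = 0.4449.

0.445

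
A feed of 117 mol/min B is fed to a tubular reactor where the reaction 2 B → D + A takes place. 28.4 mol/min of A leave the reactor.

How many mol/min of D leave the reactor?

For A: n = n₀ + 1ξ → 28.4 = 0 + 1ξ, giving ξ = 28.4 mol/min.
Outlet amounts (n = n₀ + ν ξ):
  B: 117 − 2(28.4) = 60.2
  D: 0 + 1(28.4) = 28.4
  A: 0 + 1(28.4) = 28.4

28.4 mol/min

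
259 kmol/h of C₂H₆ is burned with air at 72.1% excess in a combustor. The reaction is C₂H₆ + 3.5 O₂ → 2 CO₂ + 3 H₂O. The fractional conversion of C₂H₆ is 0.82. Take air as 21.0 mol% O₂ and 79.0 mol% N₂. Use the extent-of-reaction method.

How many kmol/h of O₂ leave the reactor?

Stoichiometric O₂ = 3.5 × 259 = 906.5 kmol/h; O₂ fed = 906.5 × 1.721 = 1560 kmol/h.
N₂ fed = 1560 × 79/21 = 5869 kmol/h.
Fuel reacted = 0.82 × 259 → ξ = 212.4 kmol/h.
Outlet (n = n₀ + ν ξ):
  C₂H₆: 259 − 1(212.4) = 46.62
  O₂: 1560 − 3.5(212.4) = 816.8
  N₂: 5869 (inert)
  CO₂: 0 + 2(212.4) = 424.8
  H₂O: 0 + 3(212.4) = 637.1

817 kmol/h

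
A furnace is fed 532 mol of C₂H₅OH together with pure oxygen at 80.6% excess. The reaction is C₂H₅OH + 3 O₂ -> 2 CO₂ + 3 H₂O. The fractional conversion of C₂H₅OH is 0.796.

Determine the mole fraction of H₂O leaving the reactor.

Stoichiometric O₂ = 3 × 532 = 1596 mol; O₂ fed = 1596 × 1.806 = 2882 mol.
Fuel reacted = 0.796 × 532 → ξ = 423.5 mol.
Outlet (n = n₀ + ν ξ):
  C₂H₅OH: 532 − 1(423.5) = 108.5
  O₂: 2882 − 3(423.5) = 1612
  CO₂: 0 + 2(423.5) = 846.9
  H₂O: 0 + 3(423.5) = 1270
Total out = 3838 mol; y_H₂O = 1270 / 3838 = 0.331.

0.331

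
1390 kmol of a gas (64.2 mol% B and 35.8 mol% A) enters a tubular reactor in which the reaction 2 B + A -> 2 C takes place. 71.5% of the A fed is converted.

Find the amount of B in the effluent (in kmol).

181 kmol

A reacted = 0.715 × 497.6 = 355.8 kmol; ν_A = −1, so ξ = 355.8/1 = 355.8 kmol.
Outlet amounts (n = n₀ + ν ξ):
  B: 892.4 − 2(355.8) = 180.8
  A: 497.6 − 1(355.8) = 141.8
  C: 0 + 2(355.8) = 711.6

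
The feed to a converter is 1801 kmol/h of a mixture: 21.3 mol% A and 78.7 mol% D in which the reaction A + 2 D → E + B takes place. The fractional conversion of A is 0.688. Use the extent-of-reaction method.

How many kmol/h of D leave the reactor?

890 kmol/h

A reacted = 0.688 × 383.6 = 263.9 kmol/h; ν_A = −1, so ξ = 263.9/1 = 263.9 kmol/h.
Outlet amounts (n = n₀ + ν ξ):
  A: 383.6 − 1(263.9) = 119.7
  D: 1417 − 2(263.9) = 889.5
  E: 0 + 1(263.9) = 263.9
  B: 0 + 1(263.9) = 263.9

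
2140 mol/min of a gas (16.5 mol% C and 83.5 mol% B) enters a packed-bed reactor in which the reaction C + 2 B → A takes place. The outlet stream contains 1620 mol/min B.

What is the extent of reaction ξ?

ξ = 83.5 mol/min

For B: n = n₀ − 2ξ → 1620 = 1787 − 2ξ, giving ξ = 83.45 mol/min.
Outlet amounts (n = n₀ + ν ξ):
  C: 353.1 − 1(83.45) = 269.6
  B: 1787 − 2(83.45) = 1620
  A: 0 + 1(83.45) = 83.45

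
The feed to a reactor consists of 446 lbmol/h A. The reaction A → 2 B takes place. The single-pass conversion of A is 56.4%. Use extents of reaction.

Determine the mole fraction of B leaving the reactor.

0.721

A reacted = 0.564 × 446 = 251.5 lbmol/h; ν_A = −1, so ξ = 251.5/1 = 251.5 lbmol/h.
Outlet amounts (n = n₀ + ν ξ):
  A: 446 − 1(251.5) = 194.5
  B: 0 + 2(251.5) = 503.1
Total out = 697.5 lbmol/h; y_B = 503.1 / 697.5 = 0.7212.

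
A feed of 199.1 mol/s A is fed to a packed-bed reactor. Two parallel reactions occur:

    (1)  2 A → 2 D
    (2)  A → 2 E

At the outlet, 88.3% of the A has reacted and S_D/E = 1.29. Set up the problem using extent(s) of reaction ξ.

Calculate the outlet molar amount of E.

98.2 mol/s

Conversion of A: A consumed = 0.883 × 199.1 = 175.8 mol/s = 2ξ₁ + 1ξ₂.
Selectivity: 2ξ₁ / (2ξ₂) = 1.29 → ξ₁ = 1.29 ξ₂.
Substitute: (2·1.29 + 1) ξ₂ = 175.8 → ξ₂ = 49.11 mol/s, ξ₁ = 63.35 mol/s.
Outlet amounts (n = n₀ + Σ ν·ξ):
  A: 199.1 − 2(63.35) − 1(49.11) = 23.29
  D: 0 + 2(63.35) = 126.7
  E: 0 + 2(49.11) = 98.22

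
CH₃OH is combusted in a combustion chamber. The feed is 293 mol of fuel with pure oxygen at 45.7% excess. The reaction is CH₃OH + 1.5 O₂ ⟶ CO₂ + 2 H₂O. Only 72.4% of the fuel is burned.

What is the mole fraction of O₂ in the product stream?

0.31

Stoichiometric O₂ = 1.5 × 293 = 439.5 mol; O₂ fed = 439.5 × 1.457 = 640.4 mol.
Fuel reacted = 0.724 × 293 → ξ = 212.1 mol.
Outlet (n = n₀ + ν ξ):
  CH₃OH: 293 − 1(212.1) = 80.87
  O₂: 640.4 − 1.5(212.1) = 322.2
  CO₂: 0 + 1(212.1) = 212.1
  H₂O: 0 + 2(212.1) = 424.3
Total out = 1039 mol; y_O₂ = 322.2 / 1039 = 0.3099.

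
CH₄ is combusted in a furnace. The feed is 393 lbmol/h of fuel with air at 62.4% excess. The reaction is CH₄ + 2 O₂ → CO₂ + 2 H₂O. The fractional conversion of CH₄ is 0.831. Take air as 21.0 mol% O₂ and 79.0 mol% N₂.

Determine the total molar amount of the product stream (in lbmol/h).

Stoichiometric O₂ = 2 × 393 = 786 lbmol/h; O₂ fed = 786 × 1.624 = 1276 lbmol/h.
N₂ fed = 1276 × 79/21 = 4802 lbmol/h.
Fuel reacted = 0.831 × 393 → ξ = 326.6 lbmol/h.
Outlet (n = n₀ + ν ξ):
  CH₄: 393 − 1(326.6) = 66.42
  O₂: 1276 − 2(326.6) = 623.3
  N₂: 4802 (inert)
  CO₂: 0 + 1(326.6) = 326.6
  H₂O: 0 + 2(326.6) = 653.2
Total out = 66.42 + 623.3 + 4802 + 326.6 + 653.2 = 6471 lbmol/h.

6470 lbmol/h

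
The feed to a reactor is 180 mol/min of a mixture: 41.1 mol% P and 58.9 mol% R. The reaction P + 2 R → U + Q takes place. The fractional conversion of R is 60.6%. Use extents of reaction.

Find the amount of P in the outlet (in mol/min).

41.9 mol/min

R reacted = 0.606 × 106 = 64.25 mol/min; ν_R = −2, so ξ = 64.25/2 = 32.12 mol/min.
Outlet amounts (n = n₀ + ν ξ):
  P: 73.98 − 1(32.12) = 41.86
  R: 106 − 2(32.12) = 41.77
  U: 0 + 1(32.12) = 32.12
  Q: 0 + 1(32.12) = 32.12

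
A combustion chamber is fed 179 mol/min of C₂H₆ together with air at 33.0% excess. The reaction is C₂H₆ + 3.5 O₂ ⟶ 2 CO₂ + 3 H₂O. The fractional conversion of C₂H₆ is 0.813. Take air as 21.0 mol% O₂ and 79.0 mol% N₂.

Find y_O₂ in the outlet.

0.0768

Stoichiometric O₂ = 3.5 × 179 = 626.5 mol/min; O₂ fed = 626.5 × 1.330 = 833.2 mol/min.
N₂ fed = 833.2 × 79/21 = 3135 mol/min.
Fuel reacted = 0.813 × 179 → ξ = 145.5 mol/min.
Outlet (n = n₀ + ν ξ):
  C₂H₆: 179 − 1(145.5) = 33.47
  O₂: 833.2 − 3.5(145.5) = 323.9
  N₂: 3135 (inert)
  CO₂: 0 + 2(145.5) = 291.1
  H₂O: 0 + 3(145.5) = 436.6
Total out = 4220 mol/min; y_O₂ = 323.9 / 4220 = 0.07676.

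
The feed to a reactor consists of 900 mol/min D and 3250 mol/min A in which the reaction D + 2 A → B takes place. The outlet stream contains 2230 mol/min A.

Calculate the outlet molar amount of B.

For A: n = n₀ − 2ξ → 2230 = 3250 − 2ξ, giving ξ = 510 mol/min.
Outlet amounts (n = n₀ + ν ξ):
  D: 900 − 1(510) = 390
  A: 3250 − 2(510) = 2230
  B: 0 + 1(510) = 510

510 mol/min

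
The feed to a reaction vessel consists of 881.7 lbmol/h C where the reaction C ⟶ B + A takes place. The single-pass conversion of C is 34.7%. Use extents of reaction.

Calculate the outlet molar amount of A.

306 lbmol/h

C reacted = 0.347 × 881.7 = 305.9 lbmol/h; ν_C = −1, so ξ = 305.9/1 = 305.9 lbmol/h.
Outlet amounts (n = n₀ + ν ξ):
  C: 881.7 − 1(305.9) = 575.8
  B: 0 + 1(305.9) = 305.9
  A: 0 + 1(305.9) = 305.9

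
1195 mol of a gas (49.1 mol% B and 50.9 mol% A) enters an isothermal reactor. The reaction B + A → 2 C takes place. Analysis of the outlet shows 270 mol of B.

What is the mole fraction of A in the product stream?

For B: n = n₀ − 1ξ → 270 = 586.7 − 1ξ, giving ξ = 316.7 mol.
Outlet amounts (n = n₀ + ν ξ):
  B: 586.7 − 1(316.7) = 270
  A: 608.3 − 1(316.7) = 291.5
  C: 0 + 2(316.7) = 633.5
Total out = 1195 mol; y_A = 291.5 / 1195 = 0.2439.

0.244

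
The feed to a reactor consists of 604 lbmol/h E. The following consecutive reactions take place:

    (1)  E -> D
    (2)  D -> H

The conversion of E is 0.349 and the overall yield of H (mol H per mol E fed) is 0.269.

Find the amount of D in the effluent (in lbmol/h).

Conversion of E: E consumed = 1ξ₁ = 0.349 × 604 → ξ₁ = 210.8 lbmol/h.
Yield of H: 1ξ₂ / 604 = 0.269 → ξ₂ = 162.5 lbmol/h.
Outlet amounts (n = n₀ + Σ ν·ξ):
  E: 604 − 1(210.8) = 393.2
  D: 0 + 1(210.8) − 1(162.5) = 48.32
  H: 0 + 1(162.5) = 162.5

48.3 lbmol/h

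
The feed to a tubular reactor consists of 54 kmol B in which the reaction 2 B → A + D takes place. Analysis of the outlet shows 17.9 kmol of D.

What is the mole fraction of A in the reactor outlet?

For D: n = n₀ + 1ξ → 17.9 = 0 + 1ξ, giving ξ = 17.9 kmol.
Outlet amounts (n = n₀ + ν ξ):
  B: 54 − 2(17.9) = 18.2
  A: 0 + 1(17.9) = 17.9
  D: 0 + 1(17.9) = 17.9
Total out = 54 kmol; y_A = 17.9 / 54 = 0.3315.

0.331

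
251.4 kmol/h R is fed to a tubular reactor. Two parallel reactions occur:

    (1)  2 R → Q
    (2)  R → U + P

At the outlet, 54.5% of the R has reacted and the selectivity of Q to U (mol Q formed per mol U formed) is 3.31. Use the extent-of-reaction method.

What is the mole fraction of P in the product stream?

Conversion of R: R consumed = 0.545 × 251.4 = 137 kmol/h = 2ξ₁ + 1ξ₂.
Selectivity: 1ξ₁ / (1ξ₂) = 3.31 → ξ₁ = 3.31 ξ₂.
Substitute: (2·3.31 + 1) ξ₂ = 137 → ξ₂ = 17.98 kmol/h, ξ₁ = 59.52 kmol/h.
Outlet amounts (n = n₀ + Σ ν·ξ):
  R: 251.4 − 2(59.52) − 1(17.98) = 114.4
  Q: 0 + 1(59.52) = 59.52
  U: 0 + 1(17.98) = 17.98
  P: 0 + 1(17.98) = 17.98
Total out = 209.9 kmol/h; y_P = 17.98 / 209.9 = 0.08568.

0.0857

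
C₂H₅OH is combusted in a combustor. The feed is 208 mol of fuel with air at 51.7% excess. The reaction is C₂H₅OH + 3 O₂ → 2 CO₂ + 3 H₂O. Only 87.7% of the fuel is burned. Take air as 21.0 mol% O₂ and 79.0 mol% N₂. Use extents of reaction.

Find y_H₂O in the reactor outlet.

Stoichiometric O₂ = 3 × 208 = 624 mol; O₂ fed = 624 × 1.517 = 946.6 mol.
N₂ fed = 946.6 × 79/21 = 3561 mol.
Fuel reacted = 0.877 × 208 → ξ = 182.4 mol.
Outlet (n = n₀ + ν ξ):
  C₂H₅OH: 208 − 1(182.4) = 25.58
  O₂: 946.6 − 3(182.4) = 399.4
  N₂: 3561 (inert)
  CO₂: 0 + 2(182.4) = 364.8
  H₂O: 0 + 3(182.4) = 547.2
Total out = 4898 mol; y_H₂O = 547.2 / 4898 = 0.1117.

0.112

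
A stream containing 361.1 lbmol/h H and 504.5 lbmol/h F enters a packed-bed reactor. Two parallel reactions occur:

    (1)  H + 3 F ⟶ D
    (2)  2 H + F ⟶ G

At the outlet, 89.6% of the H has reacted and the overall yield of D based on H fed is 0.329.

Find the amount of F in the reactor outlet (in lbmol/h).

Yield of D: 1ξ₁ / 361.1 = 0.329 → ξ₁ = 118.8 lbmol/h.
Conversion of H: 1ξ₁ + 2ξ₂ = 0.896 × 361.1 = 323.5 → ξ₂ = 102.4 lbmol/h.
Outlet amounts (n = n₀ + Σ ν·ξ):
  H: 361.1 − 1(118.8) − 2(102.4) = 37.55
  F: 504.5 − 3(118.8) − 1(102.4) = 45.72
  D: 0 + 1(118.8) = 118.8
  G: 0 + 1(102.4) = 102.4

45.7 lbmol/h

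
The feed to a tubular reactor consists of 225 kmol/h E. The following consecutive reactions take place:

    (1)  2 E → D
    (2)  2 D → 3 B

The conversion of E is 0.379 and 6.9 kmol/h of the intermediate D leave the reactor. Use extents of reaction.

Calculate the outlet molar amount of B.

Conversion of E: E consumed = 2ξ₁ = 0.379 × 225 → ξ₁ = 42.64 kmol/h.
D balance: n_D = 0 + 1ξ₁ − 2ξ₂ = 6.9 → ξ₂ = (1·42.64 − 6.9)/2 = 17.87 kmol/h.
Outlet amounts (n = n₀ + Σ ν·ξ):
  E: 225 − 2(42.64) = 139.7
  D: 0 + 1(42.64) − 2(17.87) = 6.9
  B: 0 + 3(17.87) = 53.61

53.6 kmol/h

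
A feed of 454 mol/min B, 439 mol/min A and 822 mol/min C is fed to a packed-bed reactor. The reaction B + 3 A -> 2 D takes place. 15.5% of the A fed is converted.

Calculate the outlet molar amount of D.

A reacted = 0.155 × 439 = 68.05 mol/min; ν_A = −3, so ξ = 68.05/3 = 22.68 mol/min.
Outlet amounts (n = n₀ + ν ξ):
  B: 454 − 1(22.68) = 431.3
  A: 439 − 3(22.68) = 371
  D: 0 + 2(22.68) = 45.36
  C: 822 (inert)

45.4 mol/min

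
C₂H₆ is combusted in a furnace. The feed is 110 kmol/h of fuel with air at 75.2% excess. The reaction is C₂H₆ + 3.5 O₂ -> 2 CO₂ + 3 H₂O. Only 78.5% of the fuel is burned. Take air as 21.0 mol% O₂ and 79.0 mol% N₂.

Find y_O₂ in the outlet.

Stoichiometric O₂ = 3.5 × 110 = 385 kmol/h; O₂ fed = 385 × 1.752 = 674.5 kmol/h.
N₂ fed = 674.5 × 79/21 = 2537 kmol/h.
Fuel reacted = 0.785 × 110 → ξ = 86.35 kmol/h.
Outlet (n = n₀ + ν ξ):
  C₂H₆: 110 − 1(86.35) = 23.65
  O₂: 674.5 − 3.5(86.35) = 372.3
  N₂: 2537 (inert)
  CO₂: 0 + 2(86.35) = 172.7
  H₂O: 0 + 3(86.35) = 259.1
Total out = 3365 kmol/h; y_O₂ = 372.3 / 3365 = 0.1106.

0.111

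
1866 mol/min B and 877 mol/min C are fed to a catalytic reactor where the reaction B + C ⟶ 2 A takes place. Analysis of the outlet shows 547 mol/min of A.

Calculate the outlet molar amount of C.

For A: n = n₀ + 2ξ → 547 = 0 + 2ξ, giving ξ = 273.5 mol/min.
Outlet amounts (n = n₀ + ν ξ):
  B: 1866 − 1(273.5) = 1592
  C: 877 − 1(273.5) = 603.5
  A: 0 + 2(273.5) = 547

604 mol/min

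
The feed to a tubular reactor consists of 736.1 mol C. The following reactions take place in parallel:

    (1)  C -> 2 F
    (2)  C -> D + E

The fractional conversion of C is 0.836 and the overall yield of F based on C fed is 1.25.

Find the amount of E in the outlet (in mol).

155 mol

Yield of F: 2ξ₁ / 736.1 = 1.25 → ξ₁ = 460.1 mol.
Conversion of C: 1ξ₁ + 1ξ₂ = 0.836 × 736.1 = 615.4 → ξ₂ = 155.3 mol.
Outlet amounts (n = n₀ + Σ ν·ξ):
  C: 736.1 − 1(460.1) − 1(155.3) = 120.7
  F: 0 + 2(460.1) = 920.1
  D: 0 + 1(155.3) = 155.3
  E: 0 + 1(155.3) = 155.3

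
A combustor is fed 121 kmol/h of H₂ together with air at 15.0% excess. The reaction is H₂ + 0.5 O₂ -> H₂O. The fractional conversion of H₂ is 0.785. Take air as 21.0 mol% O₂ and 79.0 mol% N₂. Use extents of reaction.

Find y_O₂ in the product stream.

Stoichiometric O₂ = 0.5 × 121 = 60.5 kmol/h; O₂ fed = 60.5 × 1.150 = 69.57 kmol/h.
N₂ fed = 69.57 × 79/21 = 261.7 kmol/h.
Fuel reacted = 0.785 × 121 → ξ = 94.98 kmol/h.
Outlet (n = n₀ + ν ξ):
  H₂: 121 − 1(94.98) = 26.02
  O₂: 69.57 − 0.5(94.98) = 22.08
  N₂: 261.7 (inert)
  H₂O: 0 + 1(94.98) = 94.98
Total out = 404.8 kmol/h; y_O₂ = 22.08 / 404.8 = 0.05455.

0.0545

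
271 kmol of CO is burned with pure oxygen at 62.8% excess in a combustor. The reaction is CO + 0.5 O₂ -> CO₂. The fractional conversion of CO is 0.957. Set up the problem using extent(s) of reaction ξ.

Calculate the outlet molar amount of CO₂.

Stoichiometric O₂ = 0.5 × 271 = 135.5 kmol; O₂ fed = 135.5 × 1.628 = 220.6 kmol.
Fuel reacted = 0.957 × 271 → ξ = 259.3 kmol.
Outlet (n = n₀ + ν ξ):
  CO: 271 − 1(259.3) = 11.65
  O₂: 220.6 − 0.5(259.3) = 90.92
  CO₂: 0 + 1(259.3) = 259.3

259 kmol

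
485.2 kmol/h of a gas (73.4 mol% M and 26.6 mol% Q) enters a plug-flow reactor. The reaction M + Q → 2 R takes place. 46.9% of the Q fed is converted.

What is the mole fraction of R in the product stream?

Q reacted = 0.469 × 129.1 = 60.53 kmol/h; ν_Q = −1, so ξ = 60.53/1 = 60.53 kmol/h.
Outlet amounts (n = n₀ + ν ξ):
  M: 356.1 − 1(60.53) = 295.6
  Q: 129.1 − 1(60.53) = 68.53
  R: 0 + 2(60.53) = 121.1
Total out = 485.2 kmol/h; y_R = 121.1 / 485.2 = 0.2495.

0.25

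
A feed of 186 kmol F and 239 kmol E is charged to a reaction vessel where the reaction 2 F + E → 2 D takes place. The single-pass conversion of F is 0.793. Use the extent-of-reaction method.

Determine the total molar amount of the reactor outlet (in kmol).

351 kmol

F reacted = 0.793 × 186 = 147.5 kmol; ν_F = −2, so ξ = 147.5/2 = 73.75 kmol.
Outlet amounts (n = n₀ + ν ξ):
  F: 186 − 2(73.75) = 38.5
  E: 239 − 1(73.75) = 165.3
  D: 0 + 2(73.75) = 147.5
Total out = 38.5 + 165.3 + 147.5 = 351.3 kmol.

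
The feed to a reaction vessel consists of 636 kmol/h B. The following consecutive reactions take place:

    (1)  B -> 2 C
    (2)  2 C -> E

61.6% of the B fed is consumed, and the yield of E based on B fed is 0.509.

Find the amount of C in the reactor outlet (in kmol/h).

Conversion of B: B consumed = 1ξ₁ = 0.616 × 636 → ξ₁ = 391.8 kmol/h.
Yield of E: 1ξ₂ / 636 = 0.509 → ξ₂ = 323.7 kmol/h.
Outlet amounts (n = n₀ + Σ ν·ξ):
  B: 636 − 1(391.8) = 244.2
  C: 0 + 2(391.8) − 2(323.7) = 136.1
  E: 0 + 1(323.7) = 323.7

136 kmol/h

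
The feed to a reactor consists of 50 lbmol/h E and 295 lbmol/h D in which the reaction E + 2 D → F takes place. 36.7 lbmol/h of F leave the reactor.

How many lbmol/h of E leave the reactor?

For F: n = n₀ + 1ξ → 36.7 = 0 + 1ξ, giving ξ = 36.7 lbmol/h.
Outlet amounts (n = n₀ + ν ξ):
  E: 50 − 1(36.7) = 13.3
  D: 295 − 2(36.7) = 221.6
  F: 0 + 1(36.7) = 36.7

13.3 lbmol/h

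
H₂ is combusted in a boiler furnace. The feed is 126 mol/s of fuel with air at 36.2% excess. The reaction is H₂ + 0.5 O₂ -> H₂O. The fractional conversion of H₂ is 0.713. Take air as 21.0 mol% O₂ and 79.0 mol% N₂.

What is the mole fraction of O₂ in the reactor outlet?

0.0835

Stoichiometric O₂ = 0.5 × 126 = 63 mol/s; O₂ fed = 63 × 1.362 = 85.81 mol/s.
N₂ fed = 85.81 × 79/21 = 322.8 mol/s.
Fuel reacted = 0.713 × 126 → ξ = 89.84 mol/s.
Outlet (n = n₀ + ν ξ):
  H₂: 126 − 1(89.84) = 36.16
  O₂: 85.81 − 0.5(89.84) = 40.89
  N₂: 322.8 (inert)
  H₂O: 0 + 1(89.84) = 89.84
Total out = 489.7 mol/s; y_O₂ = 40.89 / 489.7 = 0.0835.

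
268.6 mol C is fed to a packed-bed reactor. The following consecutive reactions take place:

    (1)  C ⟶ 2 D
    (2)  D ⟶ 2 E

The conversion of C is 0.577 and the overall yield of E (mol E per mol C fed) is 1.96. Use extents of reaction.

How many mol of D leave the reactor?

46.7 mol

Conversion of C: C consumed = 1ξ₁ = 0.577 × 268.6 → ξ₁ = 155 mol.
Yield of E: 2ξ₂ / 268.6 = 1.96 → ξ₂ = 263.2 mol.
Outlet amounts (n = n₀ + Σ ν·ξ):
  C: 268.6 − 1(155) = 113.6
  D: 0 + 2(155) − 1(263.2) = 46.74
  E: 0 + 2(263.2) = 526.5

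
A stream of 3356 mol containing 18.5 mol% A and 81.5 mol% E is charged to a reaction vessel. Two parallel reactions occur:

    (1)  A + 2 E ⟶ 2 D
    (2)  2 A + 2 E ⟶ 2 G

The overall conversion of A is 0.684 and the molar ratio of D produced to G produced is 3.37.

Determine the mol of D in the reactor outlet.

533 mol

Conversion of A: A consumed = 0.684 × 620.9 = 424.7 mol = 1ξ₁ + 2ξ₂.
Selectivity: 2ξ₁ / (2ξ₂) = 3.37 → ξ₁ = 3.37 ξ₂.
Substitute: (1·3.37 + 2) ξ₂ = 424.7 → ξ₂ = 79.08 mol, ξ₁ = 266.5 mol.
Outlet amounts (n = n₀ + Σ ν·ξ):
  A: 620.9 − 1(266.5) − 2(79.08) = 196.2
  E: 2735 − 2(266.5) − 2(79.08) = 2044
  D: 0 + 2(266.5) = 533
  G: 0 + 2(79.08) = 158.2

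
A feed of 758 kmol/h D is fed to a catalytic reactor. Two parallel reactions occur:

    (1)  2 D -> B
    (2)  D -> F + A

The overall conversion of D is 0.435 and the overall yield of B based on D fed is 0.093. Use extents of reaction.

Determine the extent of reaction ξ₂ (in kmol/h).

Yield of B: 1ξ₁ / 758 = 0.093 → ξ₁ = 70.49 kmol/h.
Conversion of D: 2ξ₁ + 1ξ₂ = 0.435 × 758 = 329.7 → ξ₂ = 188.7 kmol/h.
Outlet amounts (n = n₀ + Σ ν·ξ):
  D: 758 − 2(70.49) − 1(188.7) = 428.3
  B: 0 + 1(70.49) = 70.49
  F: 0 + 1(188.7) = 188.7
  A: 0 + 1(188.7) = 188.7

ξ₂ = 189 kmol/h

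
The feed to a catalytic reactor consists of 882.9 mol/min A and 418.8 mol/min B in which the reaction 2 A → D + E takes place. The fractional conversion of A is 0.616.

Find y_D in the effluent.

A reacted = 0.616 × 882.9 = 543.9 mol/min; ν_A = −2, so ξ = 543.9/2 = 271.9 mol/min.
Outlet amounts (n = n₀ + ν ξ):
  A: 882.9 − 2(271.9) = 339
  D: 0 + 1(271.9) = 271.9
  E: 0 + 1(271.9) = 271.9
  B: 418.8 (inert)
Total out = 1302 mol/min; y_D = 271.9 / 1302 = 0.2089.

0.209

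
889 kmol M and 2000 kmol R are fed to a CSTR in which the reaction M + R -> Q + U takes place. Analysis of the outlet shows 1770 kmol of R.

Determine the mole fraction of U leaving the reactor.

0.0796

For R: n = n₀ − 1ξ → 1770 = 2000 − 1ξ, giving ξ = 230 kmol.
Outlet amounts (n = n₀ + ν ξ):
  M: 889 − 1(230) = 659
  R: 2000 − 1(230) = 1770
  Q: 0 + 1(230) = 230
  U: 0 + 1(230) = 230
Total out = 2889 kmol; y_U = 230 / 2889 = 0.07961.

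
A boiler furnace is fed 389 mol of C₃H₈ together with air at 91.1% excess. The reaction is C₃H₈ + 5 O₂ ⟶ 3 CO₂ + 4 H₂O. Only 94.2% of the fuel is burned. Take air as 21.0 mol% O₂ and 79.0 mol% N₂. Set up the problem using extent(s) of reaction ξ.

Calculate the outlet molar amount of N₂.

Stoichiometric O₂ = 5 × 389 = 1945 mol; O₂ fed = 1945 × 1.911 = 3717 mol.
N₂ fed = 3717 × 79/21 = 13980 mol.
Fuel reacted = 0.942 × 389 → ξ = 366.4 mol.
Outlet (n = n₀ + ν ξ):
  C₃H₈: 389 − 1(366.4) = 22.56
  O₂: 3717 − 5(366.4) = 1885
  N₂: 13980 (inert)
  CO₂: 0 + 3(366.4) = 1099
  H₂O: 0 + 4(366.4) = 1466

14000 mol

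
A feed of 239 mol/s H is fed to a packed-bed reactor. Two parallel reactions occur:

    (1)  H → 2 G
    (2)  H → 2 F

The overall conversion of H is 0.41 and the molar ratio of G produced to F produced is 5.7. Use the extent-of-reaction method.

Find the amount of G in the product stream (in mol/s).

167 mol/s

Conversion of H: H consumed = 0.41 × 239 = 97.99 mol/s = 1ξ₁ + 1ξ₂.
Selectivity: 2ξ₁ / (2ξ₂) = 5.7 → ξ₁ = 5.7 ξ₂.
Substitute: (1·5.7 + 1) ξ₂ = 97.99 → ξ₂ = 14.63 mol/s, ξ₁ = 83.36 mol/s.
Outlet amounts (n = n₀ + Σ ν·ξ):
  H: 239 − 1(83.36) − 1(14.63) = 141
  G: 0 + 2(83.36) = 166.7
  F: 0 + 2(14.63) = 29.25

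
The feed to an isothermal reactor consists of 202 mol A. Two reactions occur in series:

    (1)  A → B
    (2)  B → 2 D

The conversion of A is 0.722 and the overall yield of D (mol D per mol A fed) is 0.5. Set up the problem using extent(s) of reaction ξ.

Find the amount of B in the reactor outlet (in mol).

95.3 mol

Conversion of A: A consumed = 1ξ₁ = 0.722 × 202 → ξ₁ = 145.8 mol.
Yield of D: 2ξ₂ / 202 = 0.5 → ξ₂ = 50.5 mol.
Outlet amounts (n = n₀ + Σ ν·ξ):
  A: 202 − 1(145.8) = 56.16
  B: 0 + 1(145.8) − 1(50.5) = 95.34
  D: 0 + 2(50.5) = 101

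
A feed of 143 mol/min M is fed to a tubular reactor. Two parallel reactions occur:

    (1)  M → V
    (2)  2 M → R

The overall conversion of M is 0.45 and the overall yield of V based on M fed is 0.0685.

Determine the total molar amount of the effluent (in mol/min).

116 mol/min

Yield of V: 1ξ₁ / 143 = 0.0685 → ξ₁ = 9.796 mol/min.
Conversion of M: 1ξ₁ + 2ξ₂ = 0.45 × 143 = 64.35 → ξ₂ = 27.28 mol/min.
Outlet amounts (n = n₀ + Σ ν·ξ):
  M: 143 − 1(9.796) − 2(27.28) = 78.65
  V: 0 + 1(9.796) = 9.796
  R: 0 + 1(27.28) = 27.28
Total out = 78.65 + 9.796 + 27.28 = 115.7 mol/min.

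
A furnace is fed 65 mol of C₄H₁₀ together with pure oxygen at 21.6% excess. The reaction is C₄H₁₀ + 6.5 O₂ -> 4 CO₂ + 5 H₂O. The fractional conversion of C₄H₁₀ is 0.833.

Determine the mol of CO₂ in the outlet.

217 mol

Stoichiometric O₂ = 6.5 × 65 = 422.5 mol; O₂ fed = 422.5 × 1.216 = 513.8 mol.
Fuel reacted = 0.833 × 65 → ξ = 54.14 mol.
Outlet (n = n₀ + ν ξ):
  C₄H₁₀: 65 − 1(54.14) = 10.86
  O₂: 513.8 − 6.5(54.14) = 161.8
  CO₂: 0 + 4(54.14) = 216.6
  H₂O: 0 + 5(54.14) = 270.7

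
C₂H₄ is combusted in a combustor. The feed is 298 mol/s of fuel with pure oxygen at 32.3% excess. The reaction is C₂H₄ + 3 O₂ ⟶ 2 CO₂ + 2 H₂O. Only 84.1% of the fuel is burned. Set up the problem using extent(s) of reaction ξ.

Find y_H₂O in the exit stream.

Stoichiometric O₂ = 3 × 298 = 894 mol/s; O₂ fed = 894 × 1.323 = 1183 mol/s.
Fuel reacted = 0.841 × 298 → ξ = 250.6 mol/s.
Outlet (n = n₀ + ν ξ):
  C₂H₄: 298 − 1(250.6) = 47.38
  O₂: 1183 − 3(250.6) = 430.9
  CO₂: 0 + 2(250.6) = 501.2
  H₂O: 0 + 2(250.6) = 501.2
Total out = 1481 mol/s; y_H₂O = 501.2 / 1481 = 0.3385.

0.338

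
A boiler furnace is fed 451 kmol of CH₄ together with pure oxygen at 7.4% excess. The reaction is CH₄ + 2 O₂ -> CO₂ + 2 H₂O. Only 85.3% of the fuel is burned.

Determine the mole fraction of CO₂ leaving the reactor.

0.271

Stoichiometric O₂ = 2 × 451 = 902 kmol; O₂ fed = 902 × 1.074 = 968.7 kmol.
Fuel reacted = 0.853 × 451 → ξ = 384.7 kmol.
Outlet (n = n₀ + ν ξ):
  CH₄: 451 − 1(384.7) = 66.3
  O₂: 968.7 − 2(384.7) = 199.3
  CO₂: 0 + 1(384.7) = 384.7
  H₂O: 0 + 2(384.7) = 769.4
Total out = 1420 kmol; y_CO₂ = 384.7 / 1420 = 0.271.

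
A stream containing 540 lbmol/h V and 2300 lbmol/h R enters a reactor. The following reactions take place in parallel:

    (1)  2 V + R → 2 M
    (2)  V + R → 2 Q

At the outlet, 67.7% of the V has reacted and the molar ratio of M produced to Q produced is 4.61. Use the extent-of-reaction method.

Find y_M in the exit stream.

Conversion of V: V consumed = 0.677 × 540 = 365.6 lbmol/h = 2ξ₁ + 1ξ₂.
Selectivity: 2ξ₁ / (2ξ₂) = 4.61 → ξ₁ = 4.61 ξ₂.
Substitute: (2·4.61 + 1) ξ₂ = 365.6 → ξ₂ = 35.77 lbmol/h, ξ₁ = 164.9 lbmol/h.
Outlet amounts (n = n₀ + Σ ν·ξ):
  V: 540 − 2(164.9) − 1(35.77) = 174.4
  R: 2300 − 1(164.9) − 1(35.77) = 2099
  M: 0 + 2(164.9) = 329.8
  Q: 0 + 2(35.77) = 71.54
Total out = 2675 lbmol/h; y_M = 329.8 / 2675 = 0.1233.

0.123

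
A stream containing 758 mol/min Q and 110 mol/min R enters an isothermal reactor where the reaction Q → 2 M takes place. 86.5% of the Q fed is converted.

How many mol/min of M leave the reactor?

1310 mol/min

Q reacted = 0.865 × 758 = 655.7 mol/min; ν_Q = −1, so ξ = 655.7/1 = 655.7 mol/min.
Outlet amounts (n = n₀ + ν ξ):
  Q: 758 − 1(655.7) = 102.3
  M: 0 + 2(655.7) = 1311
  R: 110 (inert)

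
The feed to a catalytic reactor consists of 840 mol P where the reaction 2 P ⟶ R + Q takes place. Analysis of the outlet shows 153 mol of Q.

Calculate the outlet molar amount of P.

534 mol

For Q: n = n₀ + 1ξ → 153 = 0 + 1ξ, giving ξ = 153 mol.
Outlet amounts (n = n₀ + ν ξ):
  P: 840 − 2(153) = 534
  R: 0 + 1(153) = 153
  Q: 0 + 1(153) = 153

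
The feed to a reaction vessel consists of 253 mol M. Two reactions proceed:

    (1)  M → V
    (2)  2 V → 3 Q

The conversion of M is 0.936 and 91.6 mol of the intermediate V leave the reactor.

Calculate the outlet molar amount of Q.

218 mol

Conversion of M: M consumed = 1ξ₁ = 0.936 × 253 → ξ₁ = 236.8 mol.
V balance: n_V = 0 + 1ξ₁ − 2ξ₂ = 91.6 → ξ₂ = (1·236.8 − 91.6)/2 = 72.6 mol.
Outlet amounts (n = n₀ + Σ ν·ξ):
  M: 253 − 1(236.8) = 16.19
  V: 0 + 1(236.8) − 2(72.6) = 91.6
  Q: 0 + 3(72.6) = 217.8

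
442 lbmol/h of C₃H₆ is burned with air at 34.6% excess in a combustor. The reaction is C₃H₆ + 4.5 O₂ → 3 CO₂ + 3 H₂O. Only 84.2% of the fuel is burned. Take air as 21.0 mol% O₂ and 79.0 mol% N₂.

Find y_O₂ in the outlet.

0.0749

Stoichiometric O₂ = 4.5 × 442 = 1989 lbmol/h; O₂ fed = 1989 × 1.346 = 2677 lbmol/h.
N₂ fed = 2677 × 79/21 = 10070 lbmol/h.
Fuel reacted = 0.842 × 442 → ξ = 372.2 lbmol/h.
Outlet (n = n₀ + ν ξ):
  C₃H₆: 442 − 1(372.2) = 69.84
  O₂: 2677 − 4.5(372.2) = 1002
  N₂: 10070 (inert)
  CO₂: 0 + 3(372.2) = 1116
  H₂O: 0 + 3(372.2) = 1116
Total out = 13380 lbmol/h; y_O₂ = 1002 / 13380 = 0.07494.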